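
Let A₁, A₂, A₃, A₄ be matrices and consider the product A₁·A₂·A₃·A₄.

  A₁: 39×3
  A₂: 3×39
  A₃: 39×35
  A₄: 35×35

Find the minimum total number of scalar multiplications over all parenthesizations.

Adjacent pairs: A₁A₂ = 39·3·39 = 4563; A₂A₃ = 3·39·35 = 4095; A₃A₄ = 39·35·35 = 47775.
Length 3: A₁..A₃: k=1: 0+4095+39·3·35=8190; k=2: 4563+0+39·39·35=57798 → min 8190 | A₂..A₄: k=2: 0+47775+3·39·35=51870; k=3: 4095+0+3·35·35=7770 → min 7770.
Length 4: A₁..A₄: k=1: 0+7770+39·3·35=11865; k=2: 4563+47775+39·39·35=105573; k=3: 8190+0+39·35·35=55965 → min 11865.
Optimal order: (A₁·((A₂·A₃)·A₄)) with cost 11865.

11865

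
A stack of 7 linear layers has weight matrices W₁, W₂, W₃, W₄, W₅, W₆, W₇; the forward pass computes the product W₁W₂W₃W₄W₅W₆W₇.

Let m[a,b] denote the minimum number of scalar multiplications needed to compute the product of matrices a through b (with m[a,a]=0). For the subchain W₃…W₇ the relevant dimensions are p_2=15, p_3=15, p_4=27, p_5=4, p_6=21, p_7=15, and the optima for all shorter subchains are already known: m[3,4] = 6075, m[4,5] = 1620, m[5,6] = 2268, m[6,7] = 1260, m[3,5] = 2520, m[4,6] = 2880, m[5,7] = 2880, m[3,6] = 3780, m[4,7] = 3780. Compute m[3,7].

4680

m[3,7] = min over k∈[3,6] of m[3,k]+m[k+1,7]+p_{2}·p_k·p_{7}.
k=3: 0 + 3780 + 15·15·15 = 7155; k=4: 6075 + 2880 + 15·27·15 = 15030; k=5: 2520 + 1260 + 15·4·15 = 4680; k=6: 3780 + 0 + 15·21·15 = 8505.
Minimum: 4680 at k=5.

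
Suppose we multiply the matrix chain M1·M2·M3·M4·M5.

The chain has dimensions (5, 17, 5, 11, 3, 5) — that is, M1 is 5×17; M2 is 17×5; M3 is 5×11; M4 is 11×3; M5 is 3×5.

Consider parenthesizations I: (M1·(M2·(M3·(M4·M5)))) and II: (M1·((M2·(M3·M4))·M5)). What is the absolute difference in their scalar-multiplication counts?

Order I = (M1·(M2·(M3·(M4·M5)))): (M4·M5): 11×3 by 3×5 → 11×5, cost 11·3·5 = 165; (M3·(M4·M5)): 5×11 by 11×5 → 5×5, cost 5·11·5 = 275; cumulative 440; (M2·(M3·(M4·M5))): 17×5 by 5×5 → 17×5, cost 17·5·5 = 425; cumulative 865; (M1·(M2·(M3·(M4·M5)))): 5×17 by 17×5 → 5×5, cost 5·17·5 = 425; cumulative 1290. Total 1290.
Order II = (M1·((M2·(M3·M4))·M5)): (M3·M4): 5×11 by 11×3 → 5×3, cost 5·11·3 = 165; (M2·(M3·M4)): 17×5 by 5×3 → 17×3, cost 17·5·3 = 255; cumulative 420; ((M2·(M3·M4))·M5): 17×3 by 3×5 → 17×5, cost 17·3·5 = 255; cumulative 675; (M1·((M2·(M3·M4))·M5)): 5×17 by 17×5 → 5×5, cost 5·17·5 = 425; cumulative 1100. Total 1100.
Difference: |1290 − 1100| = 190.

190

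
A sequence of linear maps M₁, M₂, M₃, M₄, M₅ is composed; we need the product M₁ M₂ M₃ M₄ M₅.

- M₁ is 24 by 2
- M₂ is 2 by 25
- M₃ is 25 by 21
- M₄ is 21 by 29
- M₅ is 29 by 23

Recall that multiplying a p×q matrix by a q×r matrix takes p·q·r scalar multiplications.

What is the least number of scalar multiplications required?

4706

Adjacent pairs: M₁M₂ = 24·2·25 = 1200; M₂M₃ = 2·25·21 = 1050; M₃M₄ = 25·21·29 = 15225; M₄M₅ = 21·29·23 = 14007.
Length 3: M₁..M₃: k=1: 0+1050+24·2·21=2058; k=2: 1200+0+24·25·21=13800 → min 2058 | M₂..M₄: k=2: 0+15225+2·25·29=16675; k=3: 1050+0+2·21·29=2268 → min 2268 | M₃..M₅: k=3: 0+14007+25·21·23=26082; k=4: 15225+0+25·29·23=31900 → min 26082.
Length 4: M₁..M₄: k=1: 0+2268+24·2·29=3660; k=2: 1200+15225+24·25·29=33825; k=3: 2058+0+24·21·29=16674 → min 3660 | M₂..M₅: k=2: 0+26082+2·25·23=27232; k=3: 1050+14007+2·21·23=16023; k=4: 2268+0+2·29·23=3602 → min 3602.
Length 5: M₁..M₅: k=1: 0+3602+24·2·23=4706; k=2: 1200+26082+24·25·23=41082; k=3: 2058+14007+24·21·23=27657; k=4: 3660+0+24·29·23=19668 → min 4706.
Optimal order: (M₁ (((M₂ M₃) M₄) M₅)) with cost 4706.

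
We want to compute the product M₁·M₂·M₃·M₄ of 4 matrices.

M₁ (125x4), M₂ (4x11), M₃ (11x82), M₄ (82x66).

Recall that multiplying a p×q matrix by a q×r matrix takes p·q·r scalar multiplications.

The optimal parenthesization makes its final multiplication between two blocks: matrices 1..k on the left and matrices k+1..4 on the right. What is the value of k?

1

Adjacent pairs: M₁M₂ = 125·4·11 = 5500; M₂M₃ = 4·11·82 = 3608; M₃M₄ = 11·82·66 = 59532.
Length 3: M₁..M₃: k=1: 0+3608+125·4·82=44608; k=2: 5500+0+125·11·82=118250 → min 44608 | M₂..M₄: k=2: 0+59532+4·11·66=62436; k=3: 3608+0+4·82·66=25256 → min 25256.
Top-level splits: k=1: (M₁..M₁)·(M₂..M₄) → 0+25256+125·4·66 = 58256; k=2: (M₁..M₂)·(M₃..M₄) → 5500+59532+125·11·66 = 155782; k=3: (M₁..M₃)·(M₄..M₄) → 44608+0+125·82·66 = 721108.
Best split is after M₁, i.e. k = 1.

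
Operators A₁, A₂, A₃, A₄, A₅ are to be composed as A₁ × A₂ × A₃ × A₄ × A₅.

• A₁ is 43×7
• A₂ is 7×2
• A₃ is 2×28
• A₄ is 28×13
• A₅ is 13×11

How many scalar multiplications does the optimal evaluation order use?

2562

Adjacent pairs: A₁A₂ = 43·7·2 = 602; A₂A₃ = 7·2·28 = 392; A₃A₄ = 2·28·13 = 728; A₄A₅ = 28·13·11 = 4004.
Length 3: A₁..A₃: k=1: 0+392+43·7·28=8820; k=2: 602+0+43·2·28=3010 → min 3010 | A₂..A₄: k=2: 0+728+7·2·13=910; k=3: 392+0+7·28·13=2940 → min 910 | A₃..A₅: k=3: 0+4004+2·28·11=4620; k=4: 728+0+2·13·11=1014 → min 1014.
Length 4: A₁..A₄: k=1: 0+910+43·7·13=4823; k=2: 602+728+43·2·13=2448; k=3: 3010+0+43·28·13=18662 → min 2448 | A₂..A₅: k=2: 0+1014+7·2·11=1168; k=3: 392+4004+7·28·11=6552; k=4: 910+0+7·13·11=1911 → min 1168.
Length 5: A₁..A₅: k=1: 0+1168+43·7·11=4479; k=2: 602+1014+43·2·11=2562; k=3: 3010+4004+43·28·11=20258; k=4: 2448+0+43·13·11=8597 → min 2562.
Optimal order: ((A₁ × A₂) × ((A₃ × A₄) × A₅)) with cost 2562.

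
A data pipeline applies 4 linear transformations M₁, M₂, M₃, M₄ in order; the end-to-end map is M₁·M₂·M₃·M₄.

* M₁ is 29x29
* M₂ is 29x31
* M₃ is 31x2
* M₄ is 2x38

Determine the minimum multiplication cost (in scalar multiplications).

Adjacent pairs: M₁M₂ = 29·29·31 = 26071; M₂M₃ = 29·31·2 = 1798; M₃M₄ = 31·2·38 = 2356.
Length 3: M₁..M₃: k=1: 0+1798+29·29·2=3480; k=2: 26071+0+29·31·2=27869 → min 3480 | M₂..M₄: k=2: 0+2356+29·31·38=36518; k=3: 1798+0+29·2·38=4002 → min 4002.
Length 4: M₁..M₄: k=1: 0+4002+29·29·38=35960; k=2: 26071+2356+29·31·38=62589; k=3: 3480+0+29·2·38=5684 → min 5684.
Optimal order: ((M₁·(M₂·M₃))·M₄) with cost 5684.

5684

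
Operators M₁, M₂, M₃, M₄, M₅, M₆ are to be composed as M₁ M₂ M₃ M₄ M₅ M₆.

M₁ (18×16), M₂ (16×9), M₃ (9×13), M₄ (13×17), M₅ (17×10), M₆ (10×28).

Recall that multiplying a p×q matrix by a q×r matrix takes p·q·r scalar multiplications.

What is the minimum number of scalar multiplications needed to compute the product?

12632

Adjacent pairs: M₁M₂ = 18·16·9 = 2592; M₂M₃ = 16·9·13 = 1872; M₃M₄ = 9·13·17 = 1989; M₄M₅ = 13·17·10 = 2210; M₅M₆ = 17·10·28 = 4760.
Length 3: M₁..M₃: k=1: 0+1872+18·16·13=5616; k=2: 2592+0+18·9·13=4698 → min 4698 | M₂..M₄: k=2: 0+1989+16·9·17=4437; k=3: 1872+0+16·13·17=5408 → min 4437 | M₃..M₅: k=3: 0+2210+9·13·10=3380; k=4: 1989+0+9·17·10=3519 → min 3380 | M₄..M₆: k=4: 0+4760+13·17·28=10948; k=5: 2210+0+13·10·28=5850 → min 5850.
Length 4: M₁..M₄: k=1: 0+4437+18·16·17=9333; k=2: 2592+1989+18·9·17=7335; k=3: 4698+0+18·13·17=8676 → min 7335 | M₂..M₅: k=2: 0+3380+16·9·10=4820; k=3: 1872+2210+16·13·10=6162; k=4: 4437+0+16·17·10=7157 → min 4820 | M₃..M₆: k=3: 0+5850+9·13·28=9126; k=4: 1989+4760+9·17·28=11033; k=5: 3380+0+9·10·28=5900 → min 5900.
Length 5: M₁..M₅: k=1: 0+4820+18·16·10=7700; k=2: 2592+3380+18·9·10=7592; k=3: 4698+2210+18·13·10=9248; k=4: 7335+0+18·17·10=10395 → min 7592 | M₂..M₆: k=2: 0+5900+16·9·28=9932; k=3: 1872+5850+16·13·28=13546; k=4: 4437+4760+16·17·28=16813; k=5: 4820+0+16·10·28=9300 → min 9300.
Length 6: M₁..M₆: k=1: 0+9300+18·16·28=17364; k=2: 2592+5900+18·9·28=13028; k=3: 4698+5850+18·13·28=17100; k=4: 7335+4760+18·17·28=20663; k=5: 7592+0+18·10·28=12632 → min 12632.
Optimal order: (((M₁ M₂) (M₃ (M₄ M₅))) M₆) with cost 12632.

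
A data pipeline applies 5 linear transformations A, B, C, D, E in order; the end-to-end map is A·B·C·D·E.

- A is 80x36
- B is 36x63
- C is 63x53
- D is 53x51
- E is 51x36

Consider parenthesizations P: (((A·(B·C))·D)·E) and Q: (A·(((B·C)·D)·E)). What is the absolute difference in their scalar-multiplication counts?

248676

Order P = (((A·(B·C))·D)·E): (B·C): 36×63 by 63×53 → 36×53, cost 36·63·53 = 120204; (A·(B·C)): 80×36 by 36×53 → 80×53, cost 80·36·53 = 152640; cumulative 272844; ((A·(B·C))·D): 80×53 by 53×51 → 80×51, cost 80·53·51 = 216240; cumulative 489084; (((A·(B·C))·D)·E): 80×51 by 51×36 → 80×36, cost 80·51·36 = 146880; cumulative 635964. Total 635964.
Order Q = (A·(((B·C)·D)·E)): (B·C): 36×63 by 63×53 → 36×53, cost 36·63·53 = 120204; ((B·C)·D): 36×53 by 53×51 → 36×51, cost 36·53·51 = 97308; cumulative 217512; (((B·C)·D)·E): 36×51 by 51×36 → 36×36, cost 36·51·36 = 66096; cumulative 283608; (A·(((B·C)·D)·E)): 80×36 by 36×36 → 80×36, cost 80·36·36 = 103680; cumulative 387288. Total 387288.
Difference: |635964 − 387288| = 248676.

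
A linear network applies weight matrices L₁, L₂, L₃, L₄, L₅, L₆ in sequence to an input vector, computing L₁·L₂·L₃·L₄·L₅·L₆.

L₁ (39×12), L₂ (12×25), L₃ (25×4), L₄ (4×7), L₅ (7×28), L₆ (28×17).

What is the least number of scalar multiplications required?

Adjacent pairs: L₁L₂ = 39·12·25 = 11700; L₂L₃ = 12·25·4 = 1200; L₃L₄ = 25·4·7 = 700; L₄L₅ = 4·7·28 = 784; L₅L₆ = 7·28·17 = 3332.
Length 3: L₁..L₃: k=1: 0+1200+39·12·4=3072; k=2: 11700+0+39·25·4=15600 → min 3072 | L₂..L₄: k=2: 0+700+12·25·7=2800; k=3: 1200+0+12·4·7=1536 → min 1536 | L₃..L₅: k=3: 0+784+25·4·28=3584; k=4: 700+0+25·7·28=5600 → min 3584 | L₄..L₆: k=4: 0+3332+4·7·17=3808; k=5: 784+0+4·28·17=2688 → min 2688.
Length 4: L₁..L₄: k=1: 0+1536+39·12·7=4812; k=2: 11700+700+39·25·7=19225; k=3: 3072+0+39·4·7=4164 → min 4164 | L₂..L₅: k=2: 0+3584+12·25·28=11984; k=3: 1200+784+12·4·28=3328; k=4: 1536+0+12·7·28=3888 → min 3328 | L₃..L₆: k=3: 0+2688+25·4·17=4388; k=4: 700+3332+25·7·17=7007; k=5: 3584+0+25·28·17=15484 → min 4388.
Length 5: L₁..L₅: k=1: 0+3328+39·12·28=16432; k=2: 11700+3584+39·25·28=42584; k=3: 3072+784+39·4·28=8224; k=4: 4164+0+39·7·28=11808 → min 8224 | L₂..L₆: k=2: 0+4388+12·25·17=9488; k=3: 1200+2688+12·4·17=4704; k=4: 1536+3332+12·7·17=6296; k=5: 3328+0+12·28·17=9040 → min 4704.
Length 6: L₁..L₆: k=1: 0+4704+39·12·17=12660; k=2: 11700+4388+39·25·17=32663; k=3: 3072+2688+39·4·17=8412; k=4: 4164+3332+39·7·17=12137; k=5: 8224+0+39·28·17=26788 → min 8412.
Optimal order: ((L₁·(L₂·L₃))·((L₄·L₅)·L₆)) with cost 8412.

8412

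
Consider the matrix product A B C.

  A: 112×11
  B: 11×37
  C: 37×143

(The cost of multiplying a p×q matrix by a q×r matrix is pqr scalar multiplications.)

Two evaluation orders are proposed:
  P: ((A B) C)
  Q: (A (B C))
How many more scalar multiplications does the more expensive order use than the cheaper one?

Order P = ((A B) C): (A B): 112×11 by 11×37 → 112×37, cost 112·11·37 = 45584; ((A B) C): 112×37 by 37×143 → 112×143, cost 112·37·143 = 592592; cumulative 638176. Total 638176.
Order Q = (A (B C)): (B C): 11×37 by 37×143 → 11×143, cost 11·37·143 = 58201; (A (B C)): 112×11 by 11×143 → 112×143, cost 112·11·143 = 176176; cumulative 234377. Total 234377.
Difference: |638176 − 234377| = 403799.

403799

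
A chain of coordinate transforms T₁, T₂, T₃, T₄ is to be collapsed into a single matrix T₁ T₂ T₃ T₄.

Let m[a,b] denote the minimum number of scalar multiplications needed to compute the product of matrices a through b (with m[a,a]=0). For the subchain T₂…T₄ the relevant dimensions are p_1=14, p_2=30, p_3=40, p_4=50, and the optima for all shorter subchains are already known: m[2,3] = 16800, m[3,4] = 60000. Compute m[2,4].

44800

m[2,4] = min over k∈[2,3] of m[2,k]+m[k+1,4]+p_{1}·p_k·p_{4}.
k=2: 0 + 60000 + 14·30·50 = 81000; k=3: 16800 + 0 + 14·40·50 = 44800.
Minimum: 44800 at k=3.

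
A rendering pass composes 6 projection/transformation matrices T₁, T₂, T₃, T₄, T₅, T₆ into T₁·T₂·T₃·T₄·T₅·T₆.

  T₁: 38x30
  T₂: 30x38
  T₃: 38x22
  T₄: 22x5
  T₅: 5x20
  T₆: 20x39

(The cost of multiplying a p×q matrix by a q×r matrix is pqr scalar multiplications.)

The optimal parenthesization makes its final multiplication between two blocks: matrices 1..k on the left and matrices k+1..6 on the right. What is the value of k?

Adjacent pairs: T₁T₂ = 38·30·38 = 43320; T₂T₃ = 30·38·22 = 25080; T₃T₄ = 38·22·5 = 4180; T₄T₅ = 22·5·20 = 2200; T₅T₆ = 5·20·39 = 3900.
Length 3: T₁..T₃: k=1: 0+25080+38·30·22=50160; k=2: 43320+0+38·38·22=75088 → min 50160 | T₂..T₄: k=2: 0+4180+30·38·5=9880; k=3: 25080+0+30·22·5=28380 → min 9880 | T₃..T₅: k=3: 0+2200+38·22·20=18920; k=4: 4180+0+38·5·20=7980 → min 7980 | T₄..T₆: k=4: 0+3900+22·5·39=8190; k=5: 2200+0+22·20·39=19360 → min 8190.
Length 4: T₁..T₄: k=1: 0+9880+38·30·5=15580; k=2: 43320+4180+38·38·5=54720; k=3: 50160+0+38·22·5=54340 → min 15580 | T₂..T₅: k=2: 0+7980+30·38·20=30780; k=3: 25080+2200+30·22·20=40480; k=4: 9880+0+30·5·20=12880 → min 12880 | T₃..T₆: k=3: 0+8190+38·22·39=40794; k=4: 4180+3900+38·5·39=15490; k=5: 7980+0+38·20·39=37620 → min 15490.
Length 5: T₁..T₅: k=1: 0+12880+38·30·20=35680; k=2: 43320+7980+38·38·20=80180; k=3: 50160+2200+38·22·20=69080; k=4: 15580+0+38·5·20=19380 → min 19380 | T₂..T₆: k=2: 0+15490+30·38·39=59950; k=3: 25080+8190+30·22·39=59010; k=4: 9880+3900+30·5·39=19630; k=5: 12880+0+30·20·39=36280 → min 19630.
Top-level splits: k=1: (T₁..T₁)·(T₂..T₆) → 0+19630+38·30·39 = 64090; k=2: (T₁..T₂)·(T₃..T₆) → 43320+15490+38·38·39 = 115126; k=3: (T₁..T₃)·(T₄..T₆) → 50160+8190+38·22·39 = 90954; k=4: (T₁..T₄)·(T₅..T₆) → 15580+3900+38·5·39 = 26890; k=5: (T₁..T₅)·(T₆..T₆) → 19380+0+38·20·39 = 49020.
Best split is after T₄, i.e. k = 4.

4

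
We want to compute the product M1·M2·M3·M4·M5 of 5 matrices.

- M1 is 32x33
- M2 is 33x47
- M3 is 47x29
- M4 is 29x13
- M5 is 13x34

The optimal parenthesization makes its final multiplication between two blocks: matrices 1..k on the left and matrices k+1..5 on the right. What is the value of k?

4

Adjacent pairs: M1M2 = 32·33·47 = 49632; M2M3 = 33·47·29 = 44979; M3M4 = 47·29·13 = 17719; M4M5 = 29·13·34 = 12818.
Length 3: M1..M3: k=1: 0+44979+32·33·29=75603; k=2: 49632+0+32·47·29=93248 → min 75603 | M2..M4: k=2: 0+17719+33·47·13=37882; k=3: 44979+0+33·29·13=57420 → min 37882 | M3..M5: k=3: 0+12818+47·29·34=59160; k=4: 17719+0+47·13·34=38493 → min 38493.
Length 4: M1..M4: k=1: 0+37882+32·33·13=51610; k=2: 49632+17719+32·47·13=86903; k=3: 75603+0+32·29·13=87667 → min 51610 | M2..M5: k=2: 0+38493+33·47·34=91227; k=3: 44979+12818+33·29·34=90335; k=4: 37882+0+33·13·34=52468 → min 52468.
Top-level splits: k=1: (M1..M1)·(M2..M5) → 0+52468+32·33·34 = 88372; k=2: (M1..M2)·(M3..M5) → 49632+38493+32·47·34 = 139261; k=3: (M1..M3)·(M4..M5) → 75603+12818+32·29·34 = 119973; k=4: (M1..M4)·(M5..M5) → 51610+0+32·13·34 = 65754.
Best split is after M4, i.e. k = 4.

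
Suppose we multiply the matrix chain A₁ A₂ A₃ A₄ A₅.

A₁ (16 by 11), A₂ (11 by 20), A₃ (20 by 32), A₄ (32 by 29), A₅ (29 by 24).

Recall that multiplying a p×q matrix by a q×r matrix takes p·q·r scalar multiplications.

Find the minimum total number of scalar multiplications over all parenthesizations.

29128

Adjacent pairs: A₁A₂ = 16·11·20 = 3520; A₂A₃ = 11·20·32 = 7040; A₃A₄ = 20·32·29 = 18560; A₄A₅ = 32·29·24 = 22272.
Length 3: A₁..A₃: k=1: 0+7040+16·11·32=12672; k=2: 3520+0+16·20·32=13760 → min 12672 | A₂..A₄: k=2: 0+18560+11·20·29=24940; k=3: 7040+0+11·32·29=17248 → min 17248 | A₃..A₅: k=3: 0+22272+20·32·24=37632; k=4: 18560+0+20·29·24=32480 → min 32480.
Length 4: A₁..A₄: k=1: 0+17248+16·11·29=22352; k=2: 3520+18560+16·20·29=31360; k=3: 12672+0+16·32·29=27520 → min 22352 | A₂..A₅: k=2: 0+32480+11·20·24=37760; k=3: 7040+22272+11·32·24=37760; k=4: 17248+0+11·29·24=24904 → min 24904.
Length 5: A₁..A₅: k=1: 0+24904+16·11·24=29128; k=2: 3520+32480+16·20·24=43680; k=3: 12672+22272+16·32·24=47232; k=4: 22352+0+16·29·24=33488 → min 29128.
Optimal order: (A₁ (((A₂ A₃) A₄) A₅)) with cost 29128.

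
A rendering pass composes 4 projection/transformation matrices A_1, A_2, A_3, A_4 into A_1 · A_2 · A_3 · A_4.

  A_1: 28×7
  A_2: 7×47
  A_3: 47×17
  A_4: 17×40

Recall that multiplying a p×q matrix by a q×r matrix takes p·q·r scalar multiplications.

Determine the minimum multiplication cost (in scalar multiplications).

Adjacent pairs: A_1A_2 = 28·7·47 = 9212; A_2A_3 = 7·47·17 = 5593; A_3A_4 = 47·17·40 = 31960.
Length 3: A_1..A_3: k=1: 0+5593+28·7·17=8925; k=2: 9212+0+28·47·17=31584 → min 8925 | A_2..A_4: k=2: 0+31960+7·47·40=45120; k=3: 5593+0+7·17·40=10353 → min 10353.
Length 4: A_1..A_4: k=1: 0+10353+28·7·40=18193; k=2: 9212+31960+28·47·40=93812; k=3: 8925+0+28·17·40=27965 → min 18193.
Optimal order: (A_1 · ((A_2 · A_3) · A_4)) with cost 18193.

18193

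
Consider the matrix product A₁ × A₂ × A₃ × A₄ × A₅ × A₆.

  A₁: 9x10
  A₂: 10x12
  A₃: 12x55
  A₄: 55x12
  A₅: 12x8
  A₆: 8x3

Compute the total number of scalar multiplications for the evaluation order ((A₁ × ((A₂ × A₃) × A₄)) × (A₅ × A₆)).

14892

(A₂ × A₃): 10×12 by 12×55 → 10×55, cost 10·12·55 = 6600
((A₂ × A₃) × A₄): 10×55 by 55×12 → 10×12, cost 10·55·12 = 6600; cumulative 13200
(A₁ × ((A₂ × A₃) × A₄)): 9×10 by 10×12 → 9×12, cost 9·10·12 = 1080; cumulative 14280
(A₅ × A₆): 12×8 by 8×3 → 12×3, cost 12·8·3 = 288
((A₁ × ((A₂ × A₃) × A₄)) × (A₅ × A₆)): 9×12 by 12×3 → 9×3, cost 9·12·3 = 324; cumulative 14892
Total: 14892 scalar multiplications.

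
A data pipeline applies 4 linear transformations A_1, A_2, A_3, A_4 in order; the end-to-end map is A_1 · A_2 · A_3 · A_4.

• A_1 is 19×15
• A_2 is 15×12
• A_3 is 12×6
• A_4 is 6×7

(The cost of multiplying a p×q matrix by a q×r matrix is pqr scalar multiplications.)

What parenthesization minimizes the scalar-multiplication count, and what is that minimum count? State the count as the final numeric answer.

3588

Adjacent pairs: A_1A_2 = 19·15·12 = 3420; A_2A_3 = 15·12·6 = 1080; A_3A_4 = 12·6·7 = 504.
Length 3: A_1..A_3: k=1: 0+1080+19·15·6=2790; k=2: 3420+0+19·12·6=4788 → min 2790 | A_2..A_4: k=2: 0+504+15·12·7=1764; k=3: 1080+0+15·6·7=1710 → min 1710.
Length 4: A_1..A_4: k=1: 0+1710+19·15·7=3705; k=2: 3420+504+19·12·7=5520; k=3: 2790+0+19·6·7=3588 → min 3588.
Optimal parenthesization: ((A_1 · (A_2 · A_3)) · A_4) with cost 3588.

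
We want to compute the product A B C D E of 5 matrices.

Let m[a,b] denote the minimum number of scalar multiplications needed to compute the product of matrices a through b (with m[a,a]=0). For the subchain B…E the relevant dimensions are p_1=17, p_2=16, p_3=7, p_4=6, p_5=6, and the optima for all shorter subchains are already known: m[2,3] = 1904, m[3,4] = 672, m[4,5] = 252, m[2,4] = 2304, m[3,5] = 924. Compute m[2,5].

2556

m[2,5] = min over k∈[2,4] of m[2,k]+m[k+1,5]+p_{1}·p_k·p_{5}.
k=2: 0 + 924 + 17·16·6 = 2556; k=3: 1904 + 252 + 17·7·6 = 2870; k=4: 2304 + 0 + 17·6·6 = 2916.
Minimum: 2556 at k=2.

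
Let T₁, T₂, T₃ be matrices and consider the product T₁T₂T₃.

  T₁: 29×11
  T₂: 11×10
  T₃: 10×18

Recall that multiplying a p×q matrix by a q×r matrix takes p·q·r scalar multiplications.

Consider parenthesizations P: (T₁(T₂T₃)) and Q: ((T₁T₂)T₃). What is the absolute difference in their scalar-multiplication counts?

688

Order P = (T₁(T₂T₃)): (T₂T₃): 11×10 by 10×18 → 11×18, cost 11·10·18 = 1980; (T₁(T₂T₃)): 29×11 by 11×18 → 29×18, cost 29·11·18 = 5742; cumulative 7722. Total 7722.
Order Q = ((T₁T₂)T₃): (T₁T₂): 29×11 by 11×10 → 29×10, cost 29·11·10 = 3190; ((T₁T₂)T₃): 29×10 by 10×18 → 29×18, cost 29·10·18 = 5220; cumulative 8410. Total 8410.
Difference: |7722 − 8410| = 688.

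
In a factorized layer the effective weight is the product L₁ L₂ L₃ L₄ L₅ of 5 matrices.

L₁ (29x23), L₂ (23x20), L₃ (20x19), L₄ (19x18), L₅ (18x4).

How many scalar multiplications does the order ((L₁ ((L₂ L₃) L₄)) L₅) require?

(L₂ L₃): 23×20 by 20×19 → 23×19, cost 23·20·19 = 8740
((L₂ L₃) L₄): 23×19 by 19×18 → 23×18, cost 23·19·18 = 7866; cumulative 16606
(L₁ ((L₂ L₃) L₄)): 29×23 by 23×18 → 29×18, cost 29·23·18 = 12006; cumulative 28612
((L₁ ((L₂ L₃) L₄)) L₅): 29×18 by 18×4 → 29×4, cost 29·18·4 = 2088; cumulative 30700
Total: 30700 scalar multiplications.

30700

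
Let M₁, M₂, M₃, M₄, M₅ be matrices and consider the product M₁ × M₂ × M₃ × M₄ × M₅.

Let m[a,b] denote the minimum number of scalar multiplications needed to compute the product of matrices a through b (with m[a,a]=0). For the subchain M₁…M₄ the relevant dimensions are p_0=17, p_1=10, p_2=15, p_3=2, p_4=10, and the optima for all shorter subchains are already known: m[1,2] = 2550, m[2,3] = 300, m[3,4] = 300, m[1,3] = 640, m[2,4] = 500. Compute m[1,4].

980

m[1,4] = min over k∈[1,3] of m[1,k]+m[k+1,4]+p_{0}·p_k·p_{4}.
k=1: 0 + 500 + 17·10·10 = 2200; k=2: 2550 + 300 + 17·15·10 = 5400; k=3: 640 + 0 + 17·2·10 = 980.
Minimum: 980 at k=3.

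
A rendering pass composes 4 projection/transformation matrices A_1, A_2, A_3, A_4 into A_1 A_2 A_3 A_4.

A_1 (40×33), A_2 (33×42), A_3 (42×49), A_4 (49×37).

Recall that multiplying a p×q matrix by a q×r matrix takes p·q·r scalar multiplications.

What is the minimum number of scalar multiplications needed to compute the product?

176268

Adjacent pairs: A_1A_2 = 40·33·42 = 55440; A_2A_3 = 33·42·49 = 67914; A_3A_4 = 42·49·37 = 76146.
Length 3: A_1..A_3: k=1: 0+67914+40·33·49=132594; k=2: 55440+0+40·42·49=137760 → min 132594 | A_2..A_4: k=2: 0+76146+33·42·37=127428; k=3: 67914+0+33·49·37=127743 → min 127428.
Length 4: A_1..A_4: k=1: 0+127428+40·33·37=176268; k=2: 55440+76146+40·42·37=193746; k=3: 132594+0+40·49·37=205114 → min 176268.
Optimal order: (A_1 (A_2 (A_3 A_4))) with cost 176268.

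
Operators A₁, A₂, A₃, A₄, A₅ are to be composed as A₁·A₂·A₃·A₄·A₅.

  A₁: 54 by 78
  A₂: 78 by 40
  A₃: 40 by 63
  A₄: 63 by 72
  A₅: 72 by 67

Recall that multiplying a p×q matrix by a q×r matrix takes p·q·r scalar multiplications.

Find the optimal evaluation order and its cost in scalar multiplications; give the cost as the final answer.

687600

Adjacent pairs: A₁A₂ = 54·78·40 = 168480; A₂A₃ = 78·40·63 = 196560; A₃A₄ = 40·63·72 = 181440; A₄A₅ = 63·72·67 = 303912.
Length 3: A₁..A₃: k=1: 0+196560+54·78·63=461916; k=2: 168480+0+54·40·63=304560 → min 304560 | A₂..A₄: k=2: 0+181440+78·40·72=406080; k=3: 196560+0+78·63·72=550368 → min 406080 | A₃..A₅: k=3: 0+303912+40·63·67=472752; k=4: 181440+0+40·72·67=374400 → min 374400.
Length 4: A₁..A₄: k=1: 0+406080+54·78·72=709344; k=2: 168480+181440+54·40·72=505440; k=3: 304560+0+54·63·72=549504 → min 505440 | A₂..A₅: k=2: 0+374400+78·40·67=583440; k=3: 196560+303912+78·63·67=829710; k=4: 406080+0+78·72·67=782352 → min 583440.
Length 5: A₁..A₅: k=1: 0+583440+54·78·67=865644; k=2: 168480+374400+54·40·67=687600; k=3: 304560+303912+54·63·67=836406; k=4: 505440+0+54·72·67=765936 → min 687600.
Optimal parenthesization: ((A₁·A₂)·((A₃·A₄)·A₅)) with cost 687600.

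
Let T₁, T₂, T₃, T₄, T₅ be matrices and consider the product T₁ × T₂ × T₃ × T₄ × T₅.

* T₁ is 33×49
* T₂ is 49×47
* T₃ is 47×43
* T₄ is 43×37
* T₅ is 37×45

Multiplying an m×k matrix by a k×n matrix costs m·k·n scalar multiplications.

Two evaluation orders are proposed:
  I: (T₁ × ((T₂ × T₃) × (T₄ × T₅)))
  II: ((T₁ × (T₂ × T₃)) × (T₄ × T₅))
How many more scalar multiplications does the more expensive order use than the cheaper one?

Order I = (T₁ × ((T₂ × T₃) × (T₄ × T₅))): (T₂ × T₃): 49×47 by 47×43 → 49×43, cost 49·47·43 = 99029; (T₄ × T₅): 43×37 by 37×45 → 43×45, cost 43·37·45 = 71595; ((T₂ × T₃) × (T₄ × T₅)): 49×43 by 43×45 → 49×45, cost 49·43·45 = 94815; cumulative 265439; (T₁ × ((T₂ × T₃) × (T₄ × T₅))): 33×49 by 49×45 → 33×45, cost 33·49·45 = 72765; cumulative 338204. Total 338204.
Order II = ((T₁ × (T₂ × T₃)) × (T₄ × T₅)): (T₂ × T₃): 49×47 by 47×43 → 49×43, cost 49·47·43 = 99029; (T₁ × (T₂ × T₃)): 33×49 by 49×43 → 33×43, cost 33·49·43 = 69531; cumulative 168560; (T₄ × T₅): 43×37 by 37×45 → 43×45, cost 43·37·45 = 71595; ((T₁ × (T₂ × T₃)) × (T₄ × T₅)): 33×43 by 43×45 → 33×45, cost 33·43·45 = 63855; cumulative 304010. Total 304010.
Difference: |338204 − 304010| = 34194.

34194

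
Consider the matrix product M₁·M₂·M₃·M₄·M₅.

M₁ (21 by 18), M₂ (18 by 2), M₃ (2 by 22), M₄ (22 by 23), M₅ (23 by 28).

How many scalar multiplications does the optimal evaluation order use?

4232

Adjacent pairs: M₁M₂ = 21·18·2 = 756; M₂M₃ = 18·2·22 = 792; M₃M₄ = 2·22·23 = 1012; M₄M₅ = 22·23·28 = 14168.
Length 3: M₁..M₃: k=1: 0+792+21·18·22=9108; k=2: 756+0+21·2·22=1680 → min 1680 | M₂..M₄: k=2: 0+1012+18·2·23=1840; k=3: 792+0+18·22·23=9900 → min 1840 | M₃..M₅: k=3: 0+14168+2·22·28=15400; k=4: 1012+0+2·23·28=2300 → min 2300.
Length 4: M₁..M₄: k=1: 0+1840+21·18·23=10534; k=2: 756+1012+21·2·23=2734; k=3: 1680+0+21·22·23=12306 → min 2734 | M₂..M₅: k=2: 0+2300+18·2·28=3308; k=3: 792+14168+18·22·28=26048; k=4: 1840+0+18·23·28=13432 → min 3308.
Length 5: M₁..M₅: k=1: 0+3308+21·18·28=13892; k=2: 756+2300+21·2·28=4232; k=3: 1680+14168+21·22·28=28784; k=4: 2734+0+21·23·28=16258 → min 4232.
Optimal order: ((M₁·M₂)·((M₃·M₄)·M₅)) with cost 4232.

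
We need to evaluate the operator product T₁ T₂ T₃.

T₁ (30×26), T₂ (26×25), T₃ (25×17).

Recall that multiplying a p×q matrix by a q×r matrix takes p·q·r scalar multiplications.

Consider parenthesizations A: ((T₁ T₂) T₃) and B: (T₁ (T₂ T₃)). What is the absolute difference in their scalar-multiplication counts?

Order A = ((T₁ T₂) T₃): (T₁ T₂): 30×26 by 26×25 → 30×25, cost 30·26·25 = 19500; ((T₁ T₂) T₃): 30×25 by 25×17 → 30×17, cost 30·25·17 = 12750; cumulative 32250. Total 32250.
Order B = (T₁ (T₂ T₃)): (T₂ T₃): 26×25 by 25×17 → 26×17, cost 26·25·17 = 11050; (T₁ (T₂ T₃)): 30×26 by 26×17 → 30×17, cost 30·26·17 = 13260; cumulative 24310. Total 24310.
Difference: |32250 − 24310| = 7940.

7940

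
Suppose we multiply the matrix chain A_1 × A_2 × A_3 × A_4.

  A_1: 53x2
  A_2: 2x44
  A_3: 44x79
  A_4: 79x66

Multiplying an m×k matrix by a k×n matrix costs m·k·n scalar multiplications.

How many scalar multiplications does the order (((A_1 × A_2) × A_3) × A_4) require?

(A_1 × A_2): 53×2 by 2×44 → 53×44, cost 53·2·44 = 4664
((A_1 × A_2) × A_3): 53×44 by 44×79 → 53×79, cost 53·44·79 = 184228; cumulative 188892
(((A_1 × A_2) × A_3) × A_4): 53×79 by 79×66 → 53×66, cost 53·79·66 = 276342; cumulative 465234
Total: 465234 scalar multiplications.

465234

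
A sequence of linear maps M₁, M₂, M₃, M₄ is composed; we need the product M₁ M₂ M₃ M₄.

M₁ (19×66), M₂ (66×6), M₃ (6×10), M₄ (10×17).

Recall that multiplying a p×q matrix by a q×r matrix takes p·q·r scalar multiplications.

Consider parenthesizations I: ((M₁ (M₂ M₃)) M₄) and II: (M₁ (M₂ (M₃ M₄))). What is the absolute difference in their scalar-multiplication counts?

9340

Order I = ((M₁ (M₂ M₃)) M₄): (M₂ M₃): 66×6 by 6×10 → 66×10, cost 66·6·10 = 3960; (M₁ (M₂ M₃)): 19×66 by 66×10 → 19×10, cost 19·66·10 = 12540; cumulative 16500; ((M₁ (M₂ M₃)) M₄): 19×10 by 10×17 → 19×17, cost 19·10·17 = 3230; cumulative 19730. Total 19730.
Order II = (M₁ (M₂ (M₃ M₄))): (M₃ M₄): 6×10 by 10×17 → 6×17, cost 6·10·17 = 1020; (M₂ (M₃ M₄)): 66×6 by 6×17 → 66×17, cost 66·6·17 = 6732; cumulative 7752; (M₁ (M₂ (M₃ M₄))): 19×66 by 66×17 → 19×17, cost 19·66·17 = 21318; cumulative 29070. Total 29070.
Difference: |19730 − 29070| = 9340.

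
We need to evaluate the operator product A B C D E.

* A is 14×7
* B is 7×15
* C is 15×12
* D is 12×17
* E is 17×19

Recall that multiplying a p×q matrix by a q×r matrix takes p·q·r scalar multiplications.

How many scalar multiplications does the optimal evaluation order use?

6811

Adjacent pairs: AB = 14·7·15 = 1470; BC = 7·15·12 = 1260; CD = 15·12·17 = 3060; DE = 12·17·19 = 3876.
Length 3: A..C: k=1: 0+1260+14·7·12=2436; k=2: 1470+0+14·15·12=3990 → min 2436 | B..D: k=2: 0+3060+7·15·17=4845; k=3: 1260+0+7·12·17=2688 → min 2688 | C..E: k=3: 0+3876+15·12·19=7296; k=4: 3060+0+15·17·19=7905 → min 7296.
Length 4: A..D: k=1: 0+2688+14·7·17=4354; k=2: 1470+3060+14·15·17=8100; k=3: 2436+0+14·12·17=5292 → min 4354 | B..E: k=2: 0+7296+7·15·19=9291; k=3: 1260+3876+7·12·19=6732; k=4: 2688+0+7·17·19=4949 → min 4949.
Length 5: A..E: k=1: 0+4949+14·7·19=6811; k=2: 1470+7296+14·15·19=12756; k=3: 2436+3876+14·12·19=9504; k=4: 4354+0+14·17·19=8876 → min 6811.
Optimal order: (A (((B C) D) E)) with cost 6811.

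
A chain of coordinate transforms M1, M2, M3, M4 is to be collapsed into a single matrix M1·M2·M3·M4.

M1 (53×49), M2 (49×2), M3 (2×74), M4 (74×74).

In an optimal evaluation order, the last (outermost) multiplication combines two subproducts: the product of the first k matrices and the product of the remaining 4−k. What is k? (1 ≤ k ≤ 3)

2

Adjacent pairs: M1M2 = 53·49·2 = 5194; M2M3 = 49·2·74 = 7252; M3M4 = 2·74·74 = 10952.
Length 3: M1..M3: k=1: 0+7252+53·49·74=199430; k=2: 5194+0+53·2·74=13038 → min 13038 | M2..M4: k=2: 0+10952+49·2·74=18204; k=3: 7252+0+49·74·74=275576 → min 18204.
Top-level splits: k=1: (M1..M1)·(M2..M4) → 0+18204+53·49·74 = 210382; k=2: (M1..M2)·(M3..M4) → 5194+10952+53·2·74 = 23990; k=3: (M1..M3)·(M4..M4) → 13038+0+53·74·74 = 303266.
Best split is after M2, i.e. k = 2.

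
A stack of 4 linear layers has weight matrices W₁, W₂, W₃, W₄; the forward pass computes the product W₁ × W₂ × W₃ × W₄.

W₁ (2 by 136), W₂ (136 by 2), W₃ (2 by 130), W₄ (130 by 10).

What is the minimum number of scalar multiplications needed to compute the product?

Adjacent pairs: W₁W₂ = 2·136·2 = 544; W₂W₃ = 136·2·130 = 35360; W₃W₄ = 2·130·10 = 2600.
Length 3: W₁..W₃: k=1: 0+35360+2·136·130=70720; k=2: 544+0+2·2·130=1064 → min 1064 | W₂..W₄: k=2: 0+2600+136·2·10=5320; k=3: 35360+0+136·130·10=212160 → min 5320.
Length 4: W₁..W₄: k=1: 0+5320+2·136·10=8040; k=2: 544+2600+2·2·10=3184; k=3: 1064+0+2·130·10=3664 → min 3184.
Optimal order: ((W₁ × W₂) × (W₃ × W₄)) with cost 3184.

3184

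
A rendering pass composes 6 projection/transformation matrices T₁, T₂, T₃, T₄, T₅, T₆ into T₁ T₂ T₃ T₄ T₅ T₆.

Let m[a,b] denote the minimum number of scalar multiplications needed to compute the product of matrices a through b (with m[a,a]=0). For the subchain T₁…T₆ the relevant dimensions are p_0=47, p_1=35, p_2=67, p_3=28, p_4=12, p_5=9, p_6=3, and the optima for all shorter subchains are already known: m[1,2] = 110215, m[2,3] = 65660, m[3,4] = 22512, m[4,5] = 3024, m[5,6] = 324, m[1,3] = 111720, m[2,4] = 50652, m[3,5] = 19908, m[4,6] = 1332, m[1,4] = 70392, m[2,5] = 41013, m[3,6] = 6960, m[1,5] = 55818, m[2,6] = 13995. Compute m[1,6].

18930

m[1,6] = min over k∈[1,5] of m[1,k]+m[k+1,6]+p_{0}·p_k·p_{6}.
k=1: 0 + 13995 + 47·35·3 = 18930; k=2: 110215 + 6960 + 47·67·3 = 126622; k=3: 111720 + 1332 + 47·28·3 = 117000; k=4: 70392 + 324 + 47·12·3 = 72408; k=5: 55818 + 0 + 47·9·3 = 57087.
Minimum: 18930 at k=1.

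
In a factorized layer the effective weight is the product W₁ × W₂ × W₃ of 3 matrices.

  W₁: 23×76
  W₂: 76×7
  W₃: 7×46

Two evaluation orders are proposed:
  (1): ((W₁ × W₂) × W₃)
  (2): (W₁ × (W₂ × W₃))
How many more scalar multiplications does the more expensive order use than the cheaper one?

Order (1) = ((W₁ × W₂) × W₃): (W₁ × W₂): 23×76 by 76×7 → 23×7, cost 23·76·7 = 12236; ((W₁ × W₂) × W₃): 23×7 by 7×46 → 23×46, cost 23·7·46 = 7406; cumulative 19642. Total 19642.
Order (2) = (W₁ × (W₂ × W₃)): (W₂ × W₃): 76×7 by 7×46 → 76×46, cost 76·7·46 = 24472; (W₁ × (W₂ × W₃)): 23×76 by 76×46 → 23×46, cost 23·76·46 = 80408; cumulative 104880. Total 104880.
Difference: |19642 − 104880| = 85238.

85238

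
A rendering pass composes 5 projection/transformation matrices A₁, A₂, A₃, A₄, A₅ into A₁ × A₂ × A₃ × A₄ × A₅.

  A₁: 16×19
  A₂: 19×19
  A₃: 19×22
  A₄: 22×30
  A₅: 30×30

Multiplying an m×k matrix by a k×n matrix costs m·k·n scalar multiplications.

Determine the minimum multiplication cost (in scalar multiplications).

Adjacent pairs: A₁A₂ = 16·19·19 = 5776; A₂A₃ = 19·19·22 = 7942; A₃A₄ = 19·22·30 = 12540; A₄A₅ = 22·30·30 = 19800.
Length 3: A₁..A₃: k=1: 0+7942+16·19·22=14630; k=2: 5776+0+16·19·22=12464 → min 12464 | A₂..A₄: k=2: 0+12540+19·19·30=23370; k=3: 7942+0+19·22·30=20482 → min 20482 | A₃..A₅: k=3: 0+19800+19·22·30=32340; k=4: 12540+0+19·30·30=29640 → min 29640.
Length 4: A₁..A₄: k=1: 0+20482+16·19·30=29602; k=2: 5776+12540+16·19·30=27436; k=3: 12464+0+16·22·30=23024 → min 23024 | A₂..A₅: k=2: 0+29640+19·19·30=40470; k=3: 7942+19800+19·22·30=40282; k=4: 20482+0+19·30·30=37582 → min 37582.
Length 5: A₁..A₅: k=1: 0+37582+16·19·30=46702; k=2: 5776+29640+16·19·30=44536; k=3: 12464+19800+16·22·30=42824; k=4: 23024+0+16·30·30=37424 → min 37424.
Optimal order: ((((A₁ × A₂) × A₃) × A₄) × A₅) with cost 37424.

37424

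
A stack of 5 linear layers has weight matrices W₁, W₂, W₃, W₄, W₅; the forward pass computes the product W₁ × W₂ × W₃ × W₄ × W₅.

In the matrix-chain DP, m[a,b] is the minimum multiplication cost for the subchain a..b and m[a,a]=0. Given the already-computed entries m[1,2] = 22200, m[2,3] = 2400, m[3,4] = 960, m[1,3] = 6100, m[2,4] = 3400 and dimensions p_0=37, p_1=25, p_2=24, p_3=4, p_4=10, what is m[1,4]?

m[1,4] = min over k∈[1,3] of m[1,k]+m[k+1,4]+p_{0}·p_k·p_{4}.
k=1: 0 + 3400 + 37·25·10 = 12650; k=2: 22200 + 960 + 37·24·10 = 32040; k=3: 6100 + 0 + 37·4·10 = 7580.
Minimum: 7580 at k=3.

7580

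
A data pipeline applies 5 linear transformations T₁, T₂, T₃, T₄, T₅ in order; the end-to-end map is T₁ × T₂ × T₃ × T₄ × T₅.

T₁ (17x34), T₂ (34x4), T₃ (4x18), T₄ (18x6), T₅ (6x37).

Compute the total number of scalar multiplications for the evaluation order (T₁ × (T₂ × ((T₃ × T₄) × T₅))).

27738

(T₃ × T₄): 4×18 by 18×6 → 4×6, cost 4·18·6 = 432
((T₃ × T₄) × T₅): 4×6 by 6×37 → 4×37, cost 4·6·37 = 888; cumulative 1320
(T₂ × ((T₃ × T₄) × T₅)): 34×4 by 4×37 → 34×37, cost 34·4·37 = 5032; cumulative 6352
(T₁ × (T₂ × ((T₃ × T₄) × T₅))): 17×34 by 34×37 → 17×37, cost 17·34·37 = 21386; cumulative 27738
Total: 27738 scalar multiplications.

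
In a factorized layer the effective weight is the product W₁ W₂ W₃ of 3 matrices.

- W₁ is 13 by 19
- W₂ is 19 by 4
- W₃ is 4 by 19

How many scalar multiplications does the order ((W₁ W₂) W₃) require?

(W₁ W₂): 13×19 by 19×4 → 13×4, cost 13·19·4 = 988
((W₁ W₂) W₃): 13×4 by 4×19 → 13×19, cost 13·4·19 = 988; cumulative 1976
Total: 1976 scalar multiplications.

1976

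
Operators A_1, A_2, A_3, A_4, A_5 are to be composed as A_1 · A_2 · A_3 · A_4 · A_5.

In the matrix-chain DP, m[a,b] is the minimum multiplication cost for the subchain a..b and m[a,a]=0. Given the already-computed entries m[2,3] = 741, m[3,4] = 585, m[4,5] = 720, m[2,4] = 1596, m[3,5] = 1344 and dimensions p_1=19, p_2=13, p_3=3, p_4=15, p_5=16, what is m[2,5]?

2373

m[2,5] = min over k∈[2,4] of m[2,k]+m[k+1,5]+p_{1}·p_k·p_{5}.
k=2: 0 + 1344 + 19·13·16 = 5296; k=3: 741 + 720 + 19·3·16 = 2373; k=4: 1596 + 0 + 19·15·16 = 6156.
Minimum: 2373 at k=3.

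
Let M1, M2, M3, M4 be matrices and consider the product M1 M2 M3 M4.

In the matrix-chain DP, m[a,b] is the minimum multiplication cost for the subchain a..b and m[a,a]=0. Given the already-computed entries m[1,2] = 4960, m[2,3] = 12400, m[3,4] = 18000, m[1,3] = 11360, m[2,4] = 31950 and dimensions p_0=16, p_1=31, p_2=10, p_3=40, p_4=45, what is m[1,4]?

30160

m[1,4] = min over k∈[1,3] of m[1,k]+m[k+1,4]+p_{0}·p_k·p_{4}.
k=1: 0 + 31950 + 16·31·45 = 54270; k=2: 4960 + 18000 + 16·10·45 = 30160; k=3: 11360 + 0 + 16·40·45 = 40160.
Minimum: 30160 at k=2.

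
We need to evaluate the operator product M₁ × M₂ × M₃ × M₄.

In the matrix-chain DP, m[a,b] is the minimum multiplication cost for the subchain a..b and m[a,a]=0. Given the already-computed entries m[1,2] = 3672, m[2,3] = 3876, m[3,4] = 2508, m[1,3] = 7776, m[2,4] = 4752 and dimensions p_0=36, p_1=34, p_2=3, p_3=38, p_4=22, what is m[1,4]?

8556

m[1,4] = min over k∈[1,3] of m[1,k]+m[k+1,4]+p_{0}·p_k·p_{4}.
k=1: 0 + 4752 + 36·34·22 = 31680; k=2: 3672 + 2508 + 36·3·22 = 8556; k=3: 7776 + 0 + 36·38·22 = 37872.
Minimum: 8556 at k=2.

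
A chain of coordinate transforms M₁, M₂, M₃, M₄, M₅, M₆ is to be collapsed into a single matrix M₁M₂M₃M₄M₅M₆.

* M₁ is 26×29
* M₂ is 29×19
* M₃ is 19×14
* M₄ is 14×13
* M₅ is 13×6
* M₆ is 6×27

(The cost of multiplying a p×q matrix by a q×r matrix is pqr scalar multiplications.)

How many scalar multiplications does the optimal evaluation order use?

14730

Adjacent pairs: M₁M₂ = 26·29·19 = 14326; M₂M₃ = 29·19·14 = 7714; M₃M₄ = 19·14·13 = 3458; M₄M₅ = 14·13·6 = 1092; M₅M₆ = 13·6·27 = 2106.
Length 3: M₁..M₃: k=1: 0+7714+26·29·14=18270; k=2: 14326+0+26·19·14=21242 → min 18270 | M₂..M₄: k=2: 0+3458+29·19·13=10621; k=3: 7714+0+29·14·13=12992 → min 10621 | M₃..M₅: k=3: 0+1092+19·14·6=2688; k=4: 3458+0+19·13·6=4940 → min 2688 | M₄..M₆: k=4: 0+2106+14·13·27=7020; k=5: 1092+0+14·6·27=3360 → min 3360.
Length 4: M₁..M₄: k=1: 0+10621+26·29·13=20423; k=2: 14326+3458+26·19·13=24206; k=3: 18270+0+26·14·13=23002 → min 20423 | M₂..M₅: k=2: 0+2688+29·19·6=5994; k=3: 7714+1092+29·14·6=11242; k=4: 10621+0+29·13·6=12883 → min 5994 | M₃..M₆: k=3: 0+3360+19·14·27=10542; k=4: 3458+2106+19·13·27=12233; k=5: 2688+0+19·6·27=5766 → min 5766.
Length 5: M₁..M₅: k=1: 0+5994+26·29·6=10518; k=2: 14326+2688+26·19·6=19978; k=3: 18270+1092+26·14·6=21546; k=4: 20423+0+26·13·6=22451 → min 10518 | M₂..M₆: k=2: 0+5766+29·19·27=20643; k=3: 7714+3360+29·14·27=22036; k=4: 10621+2106+29·13·27=22906; k=5: 5994+0+29·6·27=10692 → min 10692.
Length 6: M₁..M₆: k=1: 0+10692+26·29·27=31050; k=2: 14326+5766+26·19·27=33430; k=3: 18270+3360+26·14·27=31458; k=4: 20423+2106+26·13·27=31655; k=5: 10518+0+26·6·27=14730 → min 14730.
Optimal order: ((M₁(M₂(M₃(M₄M₅))))M₆) with cost 14730.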